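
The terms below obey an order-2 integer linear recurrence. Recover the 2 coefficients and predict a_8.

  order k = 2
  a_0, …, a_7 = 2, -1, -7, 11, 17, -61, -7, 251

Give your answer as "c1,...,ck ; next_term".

  a_2 = -1·-1 + -4·2 = -7
  a_3 = -1·-7 + -4·-1 = 11
  a_4 = -1·11 + -4·-7 = 17
  a_5 = -1·17 + -4·11 = -61
  a_6 = -1·-61 + -4·17 = -7
  a_7 = -1·-7 + -4·-61 = 251
  a_8 = -1·251 + -4·-7 = -223

-1,-4 ; -223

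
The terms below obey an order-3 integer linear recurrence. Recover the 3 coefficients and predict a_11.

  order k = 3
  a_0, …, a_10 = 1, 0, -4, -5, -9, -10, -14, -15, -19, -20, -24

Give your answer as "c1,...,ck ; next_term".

  a_3 = 1·-4 + 1·0 + -1·1 = -5
  a_4 = 1·-5 + 1·-4 + -1·0 = -9
  a_5 = 1·-9 + 1·-5 + -1·-4 = -10
  a_6 = 1·-10 + 1·-9 + -1·-5 = -14
  a_7 = 1·-14 + 1·-10 + -1·-9 = -15
  a_8 = 1·-15 + 1·-14 + -1·-10 = -19
  a_9 = 1·-19 + 1·-15 + -1·-14 = -20
  a_10 = 1·-20 + 1·-19 + -1·-15 = -24
  a_11 = 1·-24 + 1·-20 + -1·-19 = -25

1,1,-1 ; -25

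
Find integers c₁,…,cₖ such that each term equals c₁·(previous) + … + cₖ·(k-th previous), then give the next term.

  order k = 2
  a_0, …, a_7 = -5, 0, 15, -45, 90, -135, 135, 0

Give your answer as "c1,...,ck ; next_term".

-3,-3 ; -405

  a_2 = -3·0 + -3·-5 = 15
  a_3 = -3·15 + -3·0 = -45
  a_4 = -3·-45 + -3·15 = 90
  a_5 = -3·90 + -3·-45 = -135
  a_6 = -3·-135 + -3·90 = 135
  a_7 = -3·135 + -3·-135 = 0
  a_8 = -3·0 + -3·135 = -405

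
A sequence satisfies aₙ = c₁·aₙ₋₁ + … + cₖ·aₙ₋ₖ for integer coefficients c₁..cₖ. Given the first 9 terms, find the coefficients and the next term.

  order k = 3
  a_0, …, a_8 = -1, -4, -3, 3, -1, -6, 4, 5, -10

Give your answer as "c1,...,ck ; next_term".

  a_3 = 0·-3 + -1·-4 + 1·-1 = 3
  a_4 = 0·3 + -1·-3 + 1·-4 = -1
  a_5 = 0·-1 + -1·3 + 1·-3 = -6
  a_6 = 0·-6 + -1·-1 + 1·3 = 4
  a_7 = 0·4 + -1·-6 + 1·-1 = 5
  a_8 = 0·5 + -1·4 + 1·-6 = -10
  a_9 = 0·-10 + -1·5 + 1·4 = -1

0,-1,1 ; -1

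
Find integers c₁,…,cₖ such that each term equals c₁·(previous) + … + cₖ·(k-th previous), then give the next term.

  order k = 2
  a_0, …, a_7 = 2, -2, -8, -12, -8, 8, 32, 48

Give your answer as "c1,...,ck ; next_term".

2,-2 ; 32

  a_2 = 2·-2 + -2·2 = -8
  a_3 = 2·-8 + -2·-2 = -12
  a_4 = 2·-12 + -2·-8 = -8
  a_5 = 2·-8 + -2·-12 = 8
  a_6 = 2·8 + -2·-8 = 32
  a_7 = 2·32 + -2·8 = 48
  a_8 = 2·48 + -2·32 = 32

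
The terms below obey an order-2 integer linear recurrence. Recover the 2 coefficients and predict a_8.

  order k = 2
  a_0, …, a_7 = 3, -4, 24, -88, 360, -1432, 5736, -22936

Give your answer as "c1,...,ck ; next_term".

-3,4 ; 91752

  a_2 = -3·-4 + 4·3 = 24
  a_3 = -3·24 + 4·-4 = -88
  a_4 = -3·-88 + 4·24 = 360
  a_5 = -3·360 + 4·-88 = -1432
  a_6 = -3·-1432 + 4·360 = 5736
  a_7 = -3·5736 + 4·-1432 = -22936
  a_8 = -3·-22936 + 4·5736 = 91752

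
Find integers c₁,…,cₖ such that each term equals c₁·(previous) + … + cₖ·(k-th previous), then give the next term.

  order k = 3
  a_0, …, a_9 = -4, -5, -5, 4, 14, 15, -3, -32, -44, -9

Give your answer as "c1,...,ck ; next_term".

1,-1,-1 ; 67

  a_3 = 1·-5 + -1·-5 + -1·-4 = 4
  a_4 = 1·4 + -1·-5 + -1·-5 = 14
  a_5 = 1·14 + -1·4 + -1·-5 = 15
  a_6 = 1·15 + -1·14 + -1·4 = -3
  a_7 = 1·-3 + -1·15 + -1·14 = -32
  a_8 = 1·-32 + -1·-3 + -1·15 = -44
  a_9 = 1·-44 + -1·-32 + -1·-3 = -9
  a_10 = 1·-9 + -1·-44 + -1·-32 = 67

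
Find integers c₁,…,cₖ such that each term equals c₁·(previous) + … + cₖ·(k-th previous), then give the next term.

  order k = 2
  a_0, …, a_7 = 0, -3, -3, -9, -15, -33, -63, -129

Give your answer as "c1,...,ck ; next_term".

1,2 ; -255

  a_2 = 1·-3 + 2·0 = -3
  a_3 = 1·-3 + 2·-3 = -9
  a_4 = 1·-9 + 2·-3 = -15
  a_5 = 1·-15 + 2·-9 = -33
  a_6 = 1·-33 + 2·-15 = -63
  a_7 = 1·-63 + 2·-33 = -129
  a_8 = 1·-129 + 2·-63 = -255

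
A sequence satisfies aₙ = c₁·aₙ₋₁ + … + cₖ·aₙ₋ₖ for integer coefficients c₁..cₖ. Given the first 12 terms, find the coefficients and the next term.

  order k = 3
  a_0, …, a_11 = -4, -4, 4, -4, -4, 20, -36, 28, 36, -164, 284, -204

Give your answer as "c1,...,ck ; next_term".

  a_3 = -2·4 + -2·-4 + 1·-4 = -4
  a_4 = -2·-4 + -2·4 + 1·-4 = -4
  a_5 = -2·-4 + -2·-4 + 1·4 = 20
  a_6 = -2·20 + -2·-4 + 1·-4 = -36
  a_7 = -2·-36 + -2·20 + 1·-4 = 28
  a_8 = -2·28 + -2·-36 + 1·20 = 36
  a_9 = -2·36 + -2·28 + 1·-36 = -164
  a_10 = -2·-164 + -2·36 + 1·28 = 284
  a_11 = -2·284 + -2·-164 + 1·36 = -204
  a_12 = -2·-204 + -2·284 + 1·-164 = -324

-2,-2,1 ; -324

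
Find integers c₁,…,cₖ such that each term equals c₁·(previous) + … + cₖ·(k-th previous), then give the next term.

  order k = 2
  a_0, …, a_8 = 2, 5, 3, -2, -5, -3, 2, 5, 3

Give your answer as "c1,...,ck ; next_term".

  a_2 = 1·5 + -1·2 = 3
  a_3 = 1·3 + -1·5 = -2
  a_4 = 1·-2 + -1·3 = -5
  a_5 = 1·-5 + -1·-2 = -3
  a_6 = 1·-3 + -1·-5 = 2
  a_7 = 1·2 + -1·-3 = 5
  a_8 = 1·5 + -1·2 = 3
  a_9 = 1·3 + -1·5 = -2

1,-1 ; -2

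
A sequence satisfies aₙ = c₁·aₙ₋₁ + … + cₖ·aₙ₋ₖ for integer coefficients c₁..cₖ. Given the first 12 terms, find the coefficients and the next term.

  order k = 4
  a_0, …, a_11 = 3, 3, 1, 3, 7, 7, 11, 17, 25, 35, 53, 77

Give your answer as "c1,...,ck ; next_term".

0,1,1,1 ; 113

  a_4 = 0·3 + 1·1 + 1·3 + 1·3 = 7
  a_5 = 0·7 + 1·3 + 1·1 + 1·3 = 7
  a_6 = 0·7 + 1·7 + 1·3 + 1·1 = 11
  a_7 = 0·11 + 1·7 + 1·7 + 1·3 = 17
  a_8 = 0·17 + 1·11 + 1·7 + 1·7 = 25
  a_9 = 0·25 + 1·17 + 1·11 + 1·7 = 35
  a_10 = 0·35 + 1·25 + 1·17 + 1·11 = 53
  a_11 = 0·53 + 1·35 + 1·25 + 1·17 = 77
  a_12 = 0·77 + 1·53 + 1·35 + 1·25 = 113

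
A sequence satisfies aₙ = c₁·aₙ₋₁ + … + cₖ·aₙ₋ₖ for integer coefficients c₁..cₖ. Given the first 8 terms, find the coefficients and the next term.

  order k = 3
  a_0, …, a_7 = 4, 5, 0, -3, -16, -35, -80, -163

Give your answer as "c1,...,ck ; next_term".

2,1,-2 ; -336

  a_3 = 2·0 + 1·5 + -2·4 = -3
  a_4 = 2·-3 + 1·0 + -2·5 = -16
  a_5 = 2·-16 + 1·-3 + -2·0 = -35
  a_6 = 2·-35 + 1·-16 + -2·-3 = -80
  a_7 = 2·-80 + 1·-35 + -2·-16 = -163
  a_8 = 2·-163 + 1·-80 + -2·-35 = -336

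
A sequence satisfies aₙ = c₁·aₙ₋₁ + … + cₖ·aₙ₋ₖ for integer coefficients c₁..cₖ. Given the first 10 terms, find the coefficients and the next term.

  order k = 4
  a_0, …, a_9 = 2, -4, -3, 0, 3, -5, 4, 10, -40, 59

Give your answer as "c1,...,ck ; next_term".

  a_4 = -2·0 + -3·-3 + 1·-4 + -1·2 = 3
  a_5 = -2·3 + -3·0 + 1·-3 + -1·-4 = -5
  a_6 = -2·-5 + -3·3 + 1·0 + -1·-3 = 4
  a_7 = -2·4 + -3·-5 + 1·3 + -1·0 = 10
  a_8 = -2·10 + -3·4 + 1·-5 + -1·3 = -40
  a_9 = -2·-40 + -3·10 + 1·4 + -1·-5 = 59
  a_10 = -2·59 + -3·-40 + 1·10 + -1·4 = 8

-2,-3,1,-1 ; 8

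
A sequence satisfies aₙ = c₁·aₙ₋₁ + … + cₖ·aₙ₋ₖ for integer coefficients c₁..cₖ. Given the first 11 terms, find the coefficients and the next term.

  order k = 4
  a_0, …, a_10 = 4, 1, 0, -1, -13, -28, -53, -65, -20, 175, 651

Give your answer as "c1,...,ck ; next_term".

  a_4 = 2·-1 + 0·0 + -3·1 + -2·4 = -13
  a_5 = 2·-13 + 0·-1 + -3·0 + -2·1 = -28
  a_6 = 2·-28 + 0·-13 + -3·-1 + -2·0 = -53
  a_7 = 2·-53 + 0·-28 + -3·-13 + -2·-1 = -65
  a_8 = 2·-65 + 0·-53 + -3·-28 + -2·-13 = -20
  a_9 = 2·-20 + 0·-65 + -3·-53 + -2·-28 = 175
  a_10 = 2·175 + 0·-20 + -3·-65 + -2·-53 = 651
  a_11 = 2·651 + 0·175 + -3·-20 + -2·-65 = 1492

2,0,-3,-2 ; 1492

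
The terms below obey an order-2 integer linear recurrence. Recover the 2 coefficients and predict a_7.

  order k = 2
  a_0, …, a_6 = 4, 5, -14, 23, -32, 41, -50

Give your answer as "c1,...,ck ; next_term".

-2,-1 ; 59

  a_2 = -2·5 + -1·4 = -14
  a_3 = -2·-14 + -1·5 = 23
  a_4 = -2·23 + -1·-14 = -32
  a_5 = -2·-32 + -1·23 = 41
  a_6 = -2·41 + -1·-32 = -50
  a_7 = -2·-50 + -1·41 = 59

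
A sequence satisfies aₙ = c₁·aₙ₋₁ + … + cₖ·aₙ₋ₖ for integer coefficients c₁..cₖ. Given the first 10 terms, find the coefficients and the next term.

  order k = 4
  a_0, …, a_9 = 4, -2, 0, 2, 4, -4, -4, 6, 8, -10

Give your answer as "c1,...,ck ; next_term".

0,-1,0,1 ; -12

  a_4 = 0·2 + -1·0 + 0·-2 + 1·4 = 4
  a_5 = 0·4 + -1·2 + 0·0 + 1·-2 = -4
  a_6 = 0·-4 + -1·4 + 0·2 + 1·0 = -4
  a_7 = 0·-4 + -1·-4 + 0·4 + 1·2 = 6
  a_8 = 0·6 + -1·-4 + 0·-4 + 1·4 = 8
  a_9 = 0·8 + -1·6 + 0·-4 + 1·-4 = -10
  a_10 = 0·-10 + -1·8 + 0·6 + 1·-4 = -12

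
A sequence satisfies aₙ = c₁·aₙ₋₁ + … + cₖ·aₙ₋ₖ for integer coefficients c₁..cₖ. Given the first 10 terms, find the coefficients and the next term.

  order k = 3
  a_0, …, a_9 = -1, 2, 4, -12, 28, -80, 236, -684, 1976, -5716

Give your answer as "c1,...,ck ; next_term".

  a_3 = -3·4 + -1·2 + -2·-1 = -12
  a_4 = -3·-12 + -1·4 + -2·2 = 28
  a_5 = -3·28 + -1·-12 + -2·4 = -80
  a_6 = -3·-80 + -1·28 + -2·-12 = 236
  a_7 = -3·236 + -1·-80 + -2·28 = -684
  a_8 = -3·-684 + -1·236 + -2·-80 = 1976
  a_9 = -3·1976 + -1·-684 + -2·236 = -5716
  a_10 = -3·-5716 + -1·1976 + -2·-684 = 16540

-3,-1,-2 ; 16540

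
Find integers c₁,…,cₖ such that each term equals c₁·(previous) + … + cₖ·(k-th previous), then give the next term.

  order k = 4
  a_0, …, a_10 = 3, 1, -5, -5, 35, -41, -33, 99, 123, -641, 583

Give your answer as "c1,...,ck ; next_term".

  a_4 = -2·-5 + -3·-5 + -2·1 + 4·3 = 35
  a_5 = -2·35 + -3·-5 + -2·-5 + 4·1 = -41
  a_6 = -2·-41 + -3·35 + -2·-5 + 4·-5 = -33
  a_7 = -2·-33 + -3·-41 + -2·35 + 4·-5 = 99
  a_8 = -2·99 + -3·-33 + -2·-41 + 4·35 = 123
  a_9 = -2·123 + -3·99 + -2·-33 + 4·-41 = -641
  a_10 = -2·-641 + -3·123 + -2·99 + 4·-33 = 583
  a_11 = -2·583 + -3·-641 + -2·123 + 4·99 = 907

-2,-3,-2,4 ; 907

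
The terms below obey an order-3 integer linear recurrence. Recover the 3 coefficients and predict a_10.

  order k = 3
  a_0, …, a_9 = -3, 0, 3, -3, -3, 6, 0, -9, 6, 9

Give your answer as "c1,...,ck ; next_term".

  a_3 = 0·3 + -1·0 + 1·-3 = -3
  a_4 = 0·-3 + -1·3 + 1·0 = -3
  a_5 = 0·-3 + -1·-3 + 1·3 = 6
  a_6 = 0·6 + -1·-3 + 1·-3 = 0
  a_7 = 0·0 + -1·6 + 1·-3 = -9
  a_8 = 0·-9 + -1·0 + 1·6 = 6
  a_9 = 0·6 + -1·-9 + 1·0 = 9
  a_10 = 0·9 + -1·6 + 1·-9 = -15

0,-1,1 ; -15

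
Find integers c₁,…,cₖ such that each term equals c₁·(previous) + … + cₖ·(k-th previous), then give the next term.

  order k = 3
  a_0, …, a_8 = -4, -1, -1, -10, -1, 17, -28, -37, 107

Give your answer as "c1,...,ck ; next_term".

  a_3 = 0·-1 + -2·-1 + 3·-4 = -10
  a_4 = 0·-10 + -2·-1 + 3·-1 = -1
  a_5 = 0·-1 + -2·-10 + 3·-1 = 17
  a_6 = 0·17 + -2·-1 + 3·-10 = -28
  a_7 = 0·-28 + -2·17 + 3·-1 = -37
  a_8 = 0·-37 + -2·-28 + 3·17 = 107
  a_9 = 0·107 + -2·-37 + 3·-28 = -10

0,-2,3 ; -10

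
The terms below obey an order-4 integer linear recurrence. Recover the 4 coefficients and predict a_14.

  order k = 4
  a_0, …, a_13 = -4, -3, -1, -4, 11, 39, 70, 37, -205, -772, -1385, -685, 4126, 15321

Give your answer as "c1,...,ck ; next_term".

2,-2,-3,-2 ; 27215

  a_4 = 2·-4 + -2·-1 + -3·-3 + -2·-4 = 11
  a_5 = 2·11 + -2·-4 + -3·-1 + -2·-3 = 39
  a_6 = 2·39 + -2·11 + -3·-4 + -2·-1 = 70
  a_7 = 2·70 + -2·39 + -3·11 + -2·-4 = 37
  a_8 = 2·37 + -2·70 + -3·39 + -2·11 = -205
  a_9 = 2·-205 + -2·37 + -3·70 + -2·39 = -772
  a_10 = 2·-772 + -2·-205 + -3·37 + -2·70 = -1385
  a_11 = 2·-1385 + -2·-772 + -3·-205 + -2·37 = -685
  a_12 = 2·-685 + -2·-1385 + -3·-772 + -2·-205 = 4126
  a_13 = 2·4126 + -2·-685 + -3·-1385 + -2·-772 = 15321
  a_14 = 2·15321 + -2·4126 + -3·-685 + -2·-1385 = 27215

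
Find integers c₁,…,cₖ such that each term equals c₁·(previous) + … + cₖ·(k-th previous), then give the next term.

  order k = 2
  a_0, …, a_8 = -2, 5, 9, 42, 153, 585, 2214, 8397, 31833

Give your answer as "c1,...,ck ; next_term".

  a_2 = 3·5 + 3·-2 = 9
  a_3 = 3·9 + 3·5 = 42
  a_4 = 3·42 + 3·9 = 153
  a_5 = 3·153 + 3·42 = 585
  a_6 = 3·585 + 3·153 = 2214
  a_7 = 3·2214 + 3·585 = 8397
  a_8 = 3·8397 + 3·2214 = 31833
  a_9 = 3·31833 + 3·8397 = 120690

3,3 ; 120690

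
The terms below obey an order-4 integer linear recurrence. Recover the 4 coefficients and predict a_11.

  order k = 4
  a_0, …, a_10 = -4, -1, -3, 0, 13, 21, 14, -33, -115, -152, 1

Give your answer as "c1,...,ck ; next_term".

1,-1,-2,-2 ; 449

  a_4 = 1·0 + -1·-3 + -2·-1 + -2·-4 = 13
  a_5 = 1·13 + -1·0 + -2·-3 + -2·-1 = 21
  a_6 = 1·21 + -1·13 + -2·0 + -2·-3 = 14
  a_7 = 1·14 + -1·21 + -2·13 + -2·0 = -33
  a_8 = 1·-33 + -1·14 + -2·21 + -2·13 = -115
  a_9 = 1·-115 + -1·-33 + -2·14 + -2·21 = -152
  a_10 = 1·-152 + -1·-115 + -2·-33 + -2·14 = 1
  a_11 = 1·1 + -1·-152 + -2·-115 + -2·-33 = 449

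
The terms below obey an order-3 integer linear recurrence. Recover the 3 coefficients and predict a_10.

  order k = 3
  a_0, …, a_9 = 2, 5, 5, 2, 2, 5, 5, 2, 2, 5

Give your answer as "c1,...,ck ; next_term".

1,-1,1 ; 5

  a_3 = 1·5 + -1·5 + 1·2 = 2
  a_4 = 1·2 + -1·5 + 1·5 = 2
  a_5 = 1·2 + -1·2 + 1·5 = 5
  a_6 = 1·5 + -1·2 + 1·2 = 5
  a_7 = 1·5 + -1·5 + 1·2 = 2
  a_8 = 1·2 + -1·5 + 1·5 = 2
  a_9 = 1·2 + -1·2 + 1·5 = 5
  a_10 = 1·5 + -1·2 + 1·2 = 5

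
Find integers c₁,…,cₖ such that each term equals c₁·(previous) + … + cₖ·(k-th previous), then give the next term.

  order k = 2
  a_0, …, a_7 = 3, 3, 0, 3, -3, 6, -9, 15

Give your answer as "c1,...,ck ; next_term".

-1,1 ; -24

  a_2 = -1·3 + 1·3 = 0
  a_3 = -1·0 + 1·3 = 3
  a_4 = -1·3 + 1·0 = -3
  a_5 = -1·-3 + 1·3 = 6
  a_6 = -1·6 + 1·-3 = -9
  a_7 = -1·-9 + 1·6 = 15
  a_8 = -1·15 + 1·-9 = -24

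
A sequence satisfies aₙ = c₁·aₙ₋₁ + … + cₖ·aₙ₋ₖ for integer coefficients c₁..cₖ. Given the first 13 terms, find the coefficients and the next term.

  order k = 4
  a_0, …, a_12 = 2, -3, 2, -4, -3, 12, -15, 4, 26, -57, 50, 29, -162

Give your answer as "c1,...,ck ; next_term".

  a_4 = -1·-4 + -1·2 + 1·-3 + -1·2 = -3
  a_5 = -1·-3 + -1·-4 + 1·2 + -1·-3 = 12
  a_6 = -1·12 + -1·-3 + 1·-4 + -1·2 = -15
  a_7 = -1·-15 + -1·12 + 1·-3 + -1·-4 = 4
  a_8 = -1·4 + -1·-15 + 1·12 + -1·-3 = 26
  a_9 = -1·26 + -1·4 + 1·-15 + -1·12 = -57
  a_10 = -1·-57 + -1·26 + 1·4 + -1·-15 = 50
  a_11 = -1·50 + -1·-57 + 1·26 + -1·4 = 29
  a_12 = -1·29 + -1·50 + 1·-57 + -1·26 = -162
  a_13 = -1·-162 + -1·29 + 1·50 + -1·-57 = 240

-1,-1,1,-1 ; 240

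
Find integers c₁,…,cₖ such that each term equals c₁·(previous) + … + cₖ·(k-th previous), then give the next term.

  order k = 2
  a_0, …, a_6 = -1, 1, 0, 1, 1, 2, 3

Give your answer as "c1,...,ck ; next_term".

  a_2 = 1·1 + 1·-1 = 0
  a_3 = 1·0 + 1·1 = 1
  a_4 = 1·1 + 1·0 = 1
  a_5 = 1·1 + 1·1 = 2
  a_6 = 1·2 + 1·1 = 3
  a_7 = 1·3 + 1·2 = 5

1,1 ; 5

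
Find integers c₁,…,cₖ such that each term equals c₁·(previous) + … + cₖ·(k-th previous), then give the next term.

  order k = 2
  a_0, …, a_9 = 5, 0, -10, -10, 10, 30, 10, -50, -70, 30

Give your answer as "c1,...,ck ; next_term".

  a_2 = 1·0 + -2·5 = -10
  a_3 = 1·-10 + -2·0 = -10
  a_4 = 1·-10 + -2·-10 = 10
  a_5 = 1·10 + -2·-10 = 30
  a_6 = 1·30 + -2·10 = 10
  a_7 = 1·10 + -2·30 = -50
  a_8 = 1·-50 + -2·10 = -70
  a_9 = 1·-70 + -2·-50 = 30
  a_10 = 1·30 + -2·-70 = 170

1,-2 ; 170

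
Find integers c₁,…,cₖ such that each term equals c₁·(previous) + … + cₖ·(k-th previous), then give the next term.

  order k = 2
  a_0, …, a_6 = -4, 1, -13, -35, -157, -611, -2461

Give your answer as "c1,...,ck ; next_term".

3,4 ; -9827

  a_2 = 3·1 + 4·-4 = -13
  a_3 = 3·-13 + 4·1 = -35
  a_4 = 3·-35 + 4·-13 = -157
  a_5 = 3·-157 + 4·-35 = -611
  a_6 = 3·-611 + 4·-157 = -2461
  a_7 = 3·-2461 + 4·-611 = -9827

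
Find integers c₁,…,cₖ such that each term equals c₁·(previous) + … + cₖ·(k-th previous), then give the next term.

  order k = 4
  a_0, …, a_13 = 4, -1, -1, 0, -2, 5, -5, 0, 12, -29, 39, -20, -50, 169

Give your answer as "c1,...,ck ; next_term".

-2,-2,0,-1 ; -277

  a_4 = -2·0 + -2·-1 + 0·-1 + -1·4 = -2
  a_5 = -2·-2 + -2·0 + 0·-1 + -1·-1 = 5
  a_6 = -2·5 + -2·-2 + 0·0 + -1·-1 = -5
  a_7 = -2·-5 + -2·5 + 0·-2 + -1·0 = 0
  a_8 = -2·0 + -2·-5 + 0·5 + -1·-2 = 12
  a_9 = -2·12 + -2·0 + 0·-5 + -1·5 = -29
  a_10 = -2·-29 + -2·12 + 0·0 + -1·-5 = 39
  a_11 = -2·39 + -2·-29 + 0·12 + -1·0 = -20
  a_12 = -2·-20 + -2·39 + 0·-29 + -1·12 = -50
  a_13 = -2·-50 + -2·-20 + 0·39 + -1·-29 = 169
  a_14 = -2·169 + -2·-50 + 0·-20 + -1·39 = -277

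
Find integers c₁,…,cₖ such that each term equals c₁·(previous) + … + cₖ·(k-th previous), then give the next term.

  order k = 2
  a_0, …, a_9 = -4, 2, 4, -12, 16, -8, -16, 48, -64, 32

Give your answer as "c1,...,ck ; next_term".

-2,-2 ; 64

  a_2 = -2·2 + -2·-4 = 4
  a_3 = -2·4 + -2·2 = -12
  a_4 = -2·-12 + -2·4 = 16
  a_5 = -2·16 + -2·-12 = -8
  a_6 = -2·-8 + -2·16 = -16
  a_7 = -2·-16 + -2·-8 = 48
  a_8 = -2·48 + -2·-16 = -64
  a_9 = -2·-64 + -2·48 = 32
  a_10 = -2·32 + -2·-64 = 64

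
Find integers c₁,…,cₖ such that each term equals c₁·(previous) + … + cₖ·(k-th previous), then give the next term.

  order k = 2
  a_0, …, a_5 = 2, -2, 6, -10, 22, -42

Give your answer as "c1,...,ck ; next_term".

  a_2 = -1·-2 + 2·2 = 6
  a_3 = -1·6 + 2·-2 = -10
  a_4 = -1·-10 + 2·6 = 22
  a_5 = -1·22 + 2·-10 = -42
  a_6 = -1·-42 + 2·22 = 86

-1,2 ; 86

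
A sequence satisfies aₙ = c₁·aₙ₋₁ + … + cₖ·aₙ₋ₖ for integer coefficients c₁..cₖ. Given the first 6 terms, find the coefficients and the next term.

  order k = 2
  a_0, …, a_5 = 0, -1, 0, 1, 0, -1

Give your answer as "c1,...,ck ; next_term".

  a_2 = 0·-1 + -1·0 = 0
  a_3 = 0·0 + -1·-1 = 1
  a_4 = 0·1 + -1·0 = 0
  a_5 = 0·0 + -1·1 = -1
  a_6 = 0·-1 + -1·0 = 0

0,-1 ; 0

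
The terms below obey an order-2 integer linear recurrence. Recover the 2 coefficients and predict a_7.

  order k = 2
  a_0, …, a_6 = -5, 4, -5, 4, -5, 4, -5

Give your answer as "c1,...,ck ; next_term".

  a_2 = 0·4 + 1·-5 = -5
  a_3 = 0·-5 + 1·4 = 4
  a_4 = 0·4 + 1·-5 = -5
  a_5 = 0·-5 + 1·4 = 4
  a_6 = 0·4 + 1·-5 = -5
  a_7 = 0·-5 + 1·4 = 4

0,1 ; 4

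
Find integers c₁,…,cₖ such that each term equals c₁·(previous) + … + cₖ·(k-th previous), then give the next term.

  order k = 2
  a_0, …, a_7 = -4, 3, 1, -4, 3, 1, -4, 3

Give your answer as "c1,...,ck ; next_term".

  a_2 = -1·3 + -1·-4 = 1
  a_3 = -1·1 + -1·3 = -4
  a_4 = -1·-4 + -1·1 = 3
  a_5 = -1·3 + -1·-4 = 1
  a_6 = -1·1 + -1·3 = -4
  a_7 = -1·-4 + -1·1 = 3
  a_8 = -1·3 + -1·-4 = 1

-1,-1 ; 1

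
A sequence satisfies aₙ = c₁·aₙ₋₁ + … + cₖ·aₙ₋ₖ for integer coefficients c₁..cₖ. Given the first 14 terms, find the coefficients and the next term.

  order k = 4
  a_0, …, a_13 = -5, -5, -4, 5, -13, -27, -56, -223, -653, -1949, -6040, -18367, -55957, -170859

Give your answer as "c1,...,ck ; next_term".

2,2,4,-1 ; -521060

  a_4 = 2·5 + 2·-4 + 4·-5 + -1·-5 = -13
  a_5 = 2·-13 + 2·5 + 4·-4 + -1·-5 = -27
  a_6 = 2·-27 + 2·-13 + 4·5 + -1·-4 = -56
  a_7 = 2·-56 + 2·-27 + 4·-13 + -1·5 = -223
  a_8 = 2·-223 + 2·-56 + 4·-27 + -1·-13 = -653
  a_9 = 2·-653 + 2·-223 + 4·-56 + -1·-27 = -1949
  a_10 = 2·-1949 + 2·-653 + 4·-223 + -1·-56 = -6040
  a_11 = 2·-6040 + 2·-1949 + 4·-653 + -1·-223 = -18367
  a_12 = 2·-18367 + 2·-6040 + 4·-1949 + -1·-653 = -55957
  a_13 = 2·-55957 + 2·-18367 + 4·-6040 + -1·-1949 = -170859
  a_14 = 2·-170859 + 2·-55957 + 4·-18367 + -1·-6040 = -521060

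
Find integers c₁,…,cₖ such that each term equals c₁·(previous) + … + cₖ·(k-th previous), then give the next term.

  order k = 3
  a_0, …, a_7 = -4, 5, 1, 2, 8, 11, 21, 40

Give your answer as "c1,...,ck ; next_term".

  a_3 = 1·1 + 1·5 + 1·-4 = 2
  a_4 = 1·2 + 1·1 + 1·5 = 8
  a_5 = 1·8 + 1·2 + 1·1 = 11
  a_6 = 1·11 + 1·8 + 1·2 = 21
  a_7 = 1·21 + 1·11 + 1·8 = 40
  a_8 = 1·40 + 1·21 + 1·11 = 72

1,1,1 ; 72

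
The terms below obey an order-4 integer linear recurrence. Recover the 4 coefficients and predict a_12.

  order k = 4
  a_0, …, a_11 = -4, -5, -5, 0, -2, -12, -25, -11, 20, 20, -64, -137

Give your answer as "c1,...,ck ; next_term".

  a_4 = 1·0 + -1·-5 + -1·-5 + 3·-4 = -2
  a_5 = 1·-2 + -1·0 + -1·-5 + 3·-5 = -12
  a_6 = 1·-12 + -1·-2 + -1·0 + 3·-5 = -25
  a_7 = 1·-25 + -1·-12 + -1·-2 + 3·0 = -11
  a_8 = 1·-11 + -1·-25 + -1·-12 + 3·-2 = 20
  a_9 = 1·20 + -1·-11 + -1·-25 + 3·-12 = 20
  a_10 = 1·20 + -1·20 + -1·-11 + 3·-25 = -64
  a_11 = 1·-64 + -1·20 + -1·20 + 3·-11 = -137
  a_12 = 1·-137 + -1·-64 + -1·20 + 3·20 = -33

1,-1,-1,3 ; -33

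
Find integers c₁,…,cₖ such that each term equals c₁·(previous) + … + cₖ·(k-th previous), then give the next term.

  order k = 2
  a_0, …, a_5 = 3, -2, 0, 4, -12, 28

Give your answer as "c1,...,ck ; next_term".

-3,-2 ; -60

  a_2 = -3·-2 + -2·3 = 0
  a_3 = -3·0 + -2·-2 = 4
  a_4 = -3·4 + -2·0 = -12
  a_5 = -3·-12 + -2·4 = 28
  a_6 = -3·28 + -2·-12 = -60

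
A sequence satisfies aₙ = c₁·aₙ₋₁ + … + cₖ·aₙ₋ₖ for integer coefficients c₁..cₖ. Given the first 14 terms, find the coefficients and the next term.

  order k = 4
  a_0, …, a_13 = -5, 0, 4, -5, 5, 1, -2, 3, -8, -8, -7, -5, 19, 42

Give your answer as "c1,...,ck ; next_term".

  a_4 = 1·-5 + 0·4 + -1·0 + -2·-5 = 5
  a_5 = 1·5 + 0·-5 + -1·4 + -2·0 = 1
  a_6 = 1·1 + 0·5 + -1·-5 + -2·4 = -2
  a_7 = 1·-2 + 0·1 + -1·5 + -2·-5 = 3
  a_8 = 1·3 + 0·-2 + -1·1 + -2·5 = -8
  a_9 = 1·-8 + 0·3 + -1·-2 + -2·1 = -8
  a_10 = 1·-8 + 0·-8 + -1·3 + -2·-2 = -7
  a_11 = 1·-7 + 0·-8 + -1·-8 + -2·3 = -5
  a_12 = 1·-5 + 0·-7 + -1·-8 + -2·-8 = 19
  a_13 = 1·19 + 0·-5 + -1·-7 + -2·-8 = 42
  a_14 = 1·42 + 0·19 + -1·-5 + -2·-7 = 61

1,0,-1,-2 ; 61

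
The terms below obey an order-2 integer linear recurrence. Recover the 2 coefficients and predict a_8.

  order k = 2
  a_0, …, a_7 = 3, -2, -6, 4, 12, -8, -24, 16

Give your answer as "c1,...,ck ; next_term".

  a_2 = 0·-2 + -2·3 = -6
  a_3 = 0·-6 + -2·-2 = 4
  a_4 = 0·4 + -2·-6 = 12
  a_5 = 0·12 + -2·4 = -8
  a_6 = 0·-8 + -2·12 = -24
  a_7 = 0·-24 + -2·-8 = 16
  a_8 = 0·16 + -2·-24 = 48

0,-2 ; 48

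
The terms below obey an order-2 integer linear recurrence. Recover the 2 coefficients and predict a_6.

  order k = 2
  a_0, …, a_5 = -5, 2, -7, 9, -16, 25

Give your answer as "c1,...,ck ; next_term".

-1,1 ; -41

  a_2 = -1·2 + 1·-5 = -7
  a_3 = -1·-7 + 1·2 = 9
  a_4 = -1·9 + 1·-7 = -16
  a_5 = -1·-16 + 1·9 = 25
  a_6 = -1·25 + 1·-16 = -41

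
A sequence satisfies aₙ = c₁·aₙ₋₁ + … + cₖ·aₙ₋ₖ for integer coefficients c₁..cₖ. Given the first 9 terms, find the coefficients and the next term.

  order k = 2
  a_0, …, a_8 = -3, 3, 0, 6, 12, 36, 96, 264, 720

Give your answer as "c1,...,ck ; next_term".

2,2 ; 1968

  a_2 = 2·3 + 2·-3 = 0
  a_3 = 2·0 + 2·3 = 6
  a_4 = 2·6 + 2·0 = 12
  a_5 = 2·12 + 2·6 = 36
  a_6 = 2·36 + 2·12 = 96
  a_7 = 2·96 + 2·36 = 264
  a_8 = 2·264 + 2·96 = 720
  a_9 = 2·720 + 2·264 = 1968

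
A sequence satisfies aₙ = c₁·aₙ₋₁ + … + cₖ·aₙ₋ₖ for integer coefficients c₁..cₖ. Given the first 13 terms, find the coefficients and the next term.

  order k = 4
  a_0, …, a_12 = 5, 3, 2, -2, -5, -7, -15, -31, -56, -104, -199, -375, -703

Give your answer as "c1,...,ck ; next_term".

  a_4 = 2·-2 + -1·2 + 2·3 + -1·5 = -5
  a_5 = 2·-5 + -1·-2 + 2·2 + -1·3 = -7
  a_6 = 2·-7 + -1·-5 + 2·-2 + -1·2 = -15
  a_7 = 2·-15 + -1·-7 + 2·-5 + -1·-2 = -31
  a_8 = 2·-31 + -1·-15 + 2·-7 + -1·-5 = -56
  a_9 = 2·-56 + -1·-31 + 2·-15 + -1·-7 = -104
  a_10 = 2·-104 + -1·-56 + 2·-31 + -1·-15 = -199
  a_11 = 2·-199 + -1·-104 + 2·-56 + -1·-31 = -375
  a_12 = 2·-375 + -1·-199 + 2·-104 + -1·-56 = -703
  a_13 = 2·-703 + -1·-375 + 2·-199 + -1·-104 = -1325

2,-1,2,-1 ; -1325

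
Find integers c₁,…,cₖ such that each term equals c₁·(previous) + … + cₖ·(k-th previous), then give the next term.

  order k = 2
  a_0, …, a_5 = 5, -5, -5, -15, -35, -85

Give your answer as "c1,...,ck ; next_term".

  a_2 = 2·-5 + 1·5 = -5
  a_3 = 2·-5 + 1·-5 = -15
  a_4 = 2·-15 + 1·-5 = -35
  a_5 = 2·-35 + 1·-15 = -85
  a_6 = 2·-85 + 1·-35 = -205

2,1 ; -205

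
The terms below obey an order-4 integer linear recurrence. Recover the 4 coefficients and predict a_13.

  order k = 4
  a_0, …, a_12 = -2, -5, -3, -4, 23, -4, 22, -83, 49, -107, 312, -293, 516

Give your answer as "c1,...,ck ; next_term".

-1,0,-3,-2 ; -1238

  a_4 = -1·-4 + 0·-3 + -3·-5 + -2·-2 = 23
  a_5 = -1·23 + 0·-4 + -3·-3 + -2·-5 = -4
  a_6 = -1·-4 + 0·23 + -3·-4 + -2·-3 = 22
  a_7 = -1·22 + 0·-4 + -3·23 + -2·-4 = -83
  a_8 = -1·-83 + 0·22 + -3·-4 + -2·23 = 49
  a_9 = -1·49 + 0·-83 + -3·22 + -2·-4 = -107
  a_10 = -1·-107 + 0·49 + -3·-83 + -2·22 = 312
  a_11 = -1·312 + 0·-107 + -3·49 + -2·-83 = -293
  a_12 = -1·-293 + 0·312 + -3·-107 + -2·49 = 516
  a_13 = -1·516 + 0·-293 + -3·312 + -2·-107 = -1238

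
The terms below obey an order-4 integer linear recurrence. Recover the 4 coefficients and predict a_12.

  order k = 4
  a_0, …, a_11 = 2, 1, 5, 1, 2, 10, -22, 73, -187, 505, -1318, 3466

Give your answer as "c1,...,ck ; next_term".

-3,0,3,1 ; -9070

  a_4 = -3·1 + 0·5 + 3·1 + 1·2 = 2
  a_5 = -3·2 + 0·1 + 3·5 + 1·1 = 10
  a_6 = -3·10 + 0·2 + 3·1 + 1·5 = -22
  a_7 = -3·-22 + 0·10 + 3·2 + 1·1 = 73
  a_8 = -3·73 + 0·-22 + 3·10 + 1·2 = -187
  a_9 = -3·-187 + 0·73 + 3·-22 + 1·10 = 505
  a_10 = -3·505 + 0·-187 + 3·73 + 1·-22 = -1318
  a_11 = -3·-1318 + 0·505 + 3·-187 + 1·73 = 3466
  a_12 = -3·3466 + 0·-1318 + 3·505 + 1·-187 = -9070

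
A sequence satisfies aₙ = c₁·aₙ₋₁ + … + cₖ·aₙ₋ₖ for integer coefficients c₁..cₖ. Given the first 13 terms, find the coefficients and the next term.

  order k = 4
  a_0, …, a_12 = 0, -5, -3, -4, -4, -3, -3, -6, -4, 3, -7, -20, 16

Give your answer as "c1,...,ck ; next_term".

0,-2,2,1 ; 29

  a_4 = 0·-4 + -2·-3 + 2·-5 + 1·0 = -4
  a_5 = 0·-4 + -2·-4 + 2·-3 + 1·-5 = -3
  a_6 = 0·-3 + -2·-4 + 2·-4 + 1·-3 = -3
  a_7 = 0·-3 + -2·-3 + 2·-4 + 1·-4 = -6
  a_8 = 0·-6 + -2·-3 + 2·-3 + 1·-4 = -4
  a_9 = 0·-4 + -2·-6 + 2·-3 + 1·-3 = 3
  a_10 = 0·3 + -2·-4 + 2·-6 + 1·-3 = -7
  a_11 = 0·-7 + -2·3 + 2·-4 + 1·-6 = -20
  a_12 = 0·-20 + -2·-7 + 2·3 + 1·-4 = 16
  a_13 = 0·16 + -2·-20 + 2·-7 + 1·3 = 29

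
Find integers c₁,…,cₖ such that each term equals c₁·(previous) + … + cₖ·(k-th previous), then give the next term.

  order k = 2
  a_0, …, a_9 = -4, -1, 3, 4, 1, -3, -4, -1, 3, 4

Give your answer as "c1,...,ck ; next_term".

  a_2 = 1·-1 + -1·-4 = 3
  a_3 = 1·3 + -1·-1 = 4
  a_4 = 1·4 + -1·3 = 1
  a_5 = 1·1 + -1·4 = -3
  a_6 = 1·-3 + -1·1 = -4
  a_7 = 1·-4 + -1·-3 = -1
  a_8 = 1·-1 + -1·-4 = 3
  a_9 = 1·3 + -1·-1 = 4
  a_10 = 1·4 + -1·3 = 1

1,-1 ; 1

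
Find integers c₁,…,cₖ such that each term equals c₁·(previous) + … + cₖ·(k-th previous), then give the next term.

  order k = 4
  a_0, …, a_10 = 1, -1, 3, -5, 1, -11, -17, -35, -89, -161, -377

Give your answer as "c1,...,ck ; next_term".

  a_4 = 1·-5 + 3·3 + 0·-1 + -3·1 = 1
  a_5 = 1·1 + 3·-5 + 0·3 + -3·-1 = -11
  a_6 = 1·-11 + 3·1 + 0·-5 + -3·3 = -17
  a_7 = 1·-17 + 3·-11 + 0·1 + -3·-5 = -35
  a_8 = 1·-35 + 3·-17 + 0·-11 + -3·1 = -89
  a_9 = 1·-89 + 3·-35 + 0·-17 + -3·-11 = -161
  a_10 = 1·-161 + 3·-89 + 0·-35 + -3·-17 = -377
  a_11 = 1·-377 + 3·-161 + 0·-89 + -3·-35 = -755

1,3,0,-3 ; -755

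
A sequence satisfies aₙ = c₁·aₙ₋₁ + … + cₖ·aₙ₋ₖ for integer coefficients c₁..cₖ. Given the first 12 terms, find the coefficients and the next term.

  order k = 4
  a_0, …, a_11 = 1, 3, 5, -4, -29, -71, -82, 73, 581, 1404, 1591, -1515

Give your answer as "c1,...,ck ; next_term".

  a_4 = 2·-4 + -2·5 + -3·3 + -2·1 = -29
  a_5 = 2·-29 + -2·-4 + -3·5 + -2·3 = -71
  a_6 = 2·-71 + -2·-29 + -3·-4 + -2·5 = -82
  a_7 = 2·-82 + -2·-71 + -3·-29 + -2·-4 = 73
  a_8 = 2·73 + -2·-82 + -3·-71 + -2·-29 = 581
  a_9 = 2·581 + -2·73 + -3·-82 + -2·-71 = 1404
  a_10 = 2·1404 + -2·581 + -3·73 + -2·-82 = 1591
  a_11 = 2·1591 + -2·1404 + -3·581 + -2·73 = -1515
  a_12 = 2·-1515 + -2·1591 + -3·1404 + -2·581 = -11586

2,-2,-3,-2 ; -11586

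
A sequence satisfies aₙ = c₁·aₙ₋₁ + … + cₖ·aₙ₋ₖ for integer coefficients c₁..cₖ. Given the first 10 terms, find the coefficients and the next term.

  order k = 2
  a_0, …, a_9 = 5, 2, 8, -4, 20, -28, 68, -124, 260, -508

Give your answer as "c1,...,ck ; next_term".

-1,2 ; 1028

  a_2 = -1·2 + 2·5 = 8
  a_3 = -1·8 + 2·2 = -4
  a_4 = -1·-4 + 2·8 = 20
  a_5 = -1·20 + 2·-4 = -28
  a_6 = -1·-28 + 2·20 = 68
  a_7 = -1·68 + 2·-28 = -124
  a_8 = -1·-124 + 2·68 = 260
  a_9 = -1·260 + 2·-124 = -508
  a_10 = -1·-508 + 2·260 = 1028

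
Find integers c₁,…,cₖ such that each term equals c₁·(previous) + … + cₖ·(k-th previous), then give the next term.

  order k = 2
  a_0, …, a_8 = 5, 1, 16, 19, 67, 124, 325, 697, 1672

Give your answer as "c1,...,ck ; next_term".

1,3 ; 3763

  a_2 = 1·1 + 3·5 = 16
  a_3 = 1·16 + 3·1 = 19
  a_4 = 1·19 + 3·16 = 67
  a_5 = 1·67 + 3·19 = 124
  a_6 = 1·124 + 3·67 = 325
  a_7 = 1·325 + 3·124 = 697
  a_8 = 1·697 + 3·325 = 1672
  a_9 = 1·1672 + 3·697 = 3763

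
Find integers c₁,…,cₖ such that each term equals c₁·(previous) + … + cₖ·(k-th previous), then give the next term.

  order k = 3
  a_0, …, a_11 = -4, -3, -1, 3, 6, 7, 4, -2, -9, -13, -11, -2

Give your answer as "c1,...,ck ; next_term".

1,0,-1 ; 11

  a_3 = 1·-1 + 0·-3 + -1·-4 = 3
  a_4 = 1·3 + 0·-1 + -1·-3 = 6
  a_5 = 1·6 + 0·3 + -1·-1 = 7
  a_6 = 1·7 + 0·6 + -1·3 = 4
  a_7 = 1·4 + 0·7 + -1·6 = -2
  a_8 = 1·-2 + 0·4 + -1·7 = -9
  a_9 = 1·-9 + 0·-2 + -1·4 = -13
  a_10 = 1·-13 + 0·-9 + -1·-2 = -11
  a_11 = 1·-11 + 0·-13 + -1·-9 = -2
  a_12 = 1·-2 + 0·-11 + -1·-13 = 11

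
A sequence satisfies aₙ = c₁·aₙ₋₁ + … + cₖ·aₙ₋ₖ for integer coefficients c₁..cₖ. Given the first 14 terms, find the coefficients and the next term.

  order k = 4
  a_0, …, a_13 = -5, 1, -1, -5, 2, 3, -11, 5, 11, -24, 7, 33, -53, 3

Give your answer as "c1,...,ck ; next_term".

  a_4 = -1·-5 + -1·-1 + 1·1 + 1·-5 = 2
  a_5 = -1·2 + -1·-5 + 1·-1 + 1·1 = 3
  a_6 = -1·3 + -1·2 + 1·-5 + 1·-1 = -11
  a_7 = -1·-11 + -1·3 + 1·2 + 1·-5 = 5
  a_8 = -1·5 + -1·-11 + 1·3 + 1·2 = 11
  a_9 = -1·11 + -1·5 + 1·-11 + 1·3 = -24
  a_10 = -1·-24 + -1·11 + 1·5 + 1·-11 = 7
  a_11 = -1·7 + -1·-24 + 1·11 + 1·5 = 33
  a_12 = -1·33 + -1·7 + 1·-24 + 1·11 = -53
  a_13 = -1·-53 + -1·33 + 1·7 + 1·-24 = 3
  a_14 = -1·3 + -1·-53 + 1·33 + 1·7 = 90

-1,-1,1,1 ; 90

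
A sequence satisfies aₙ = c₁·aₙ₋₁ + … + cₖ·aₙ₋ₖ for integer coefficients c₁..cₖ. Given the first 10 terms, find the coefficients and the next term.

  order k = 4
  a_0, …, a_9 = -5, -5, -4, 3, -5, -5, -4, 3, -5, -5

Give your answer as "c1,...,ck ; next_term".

  a_4 = 0·3 + 0·-4 + 0·-5 + 1·-5 = -5
  a_5 = 0·-5 + 0·3 + 0·-4 + 1·-5 = -5
  a_6 = 0·-5 + 0·-5 + 0·3 + 1·-4 = -4
  a_7 = 0·-4 + 0·-5 + 0·-5 + 1·3 = 3
  a_8 = 0·3 + 0·-4 + 0·-5 + 1·-5 = -5
  a_9 = 0·-5 + 0·3 + 0·-4 + 1·-5 = -5
  a_10 = 0·-5 + 0·-5 + 0·3 + 1·-4 = -4

0,0,0,1 ; -4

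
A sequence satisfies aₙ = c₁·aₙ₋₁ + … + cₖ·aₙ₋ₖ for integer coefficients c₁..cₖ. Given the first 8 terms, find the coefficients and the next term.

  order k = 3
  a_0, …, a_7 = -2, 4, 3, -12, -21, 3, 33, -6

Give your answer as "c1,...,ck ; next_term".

  a_3 = 2·3 + -3·4 + 3·-2 = -12
  a_4 = 2·-12 + -3·3 + 3·4 = -21
  a_5 = 2·-21 + -3·-12 + 3·3 = 3
  a_6 = 2·3 + -3·-21 + 3·-12 = 33
  a_7 = 2·33 + -3·3 + 3·-21 = -6
  a_8 = 2·-6 + -3·33 + 3·3 = -102

2,-3,3 ; -102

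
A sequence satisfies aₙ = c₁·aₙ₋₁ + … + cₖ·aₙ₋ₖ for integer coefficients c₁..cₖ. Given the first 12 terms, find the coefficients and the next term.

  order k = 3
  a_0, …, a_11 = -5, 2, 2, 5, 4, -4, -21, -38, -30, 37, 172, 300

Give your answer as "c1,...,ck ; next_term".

2,-2,-1 ; 219

  a_3 = 2·2 + -2·2 + -1·-5 = 5
  a_4 = 2·5 + -2·2 + -1·2 = 4
  a_5 = 2·4 + -2·5 + -1·2 = -4
  a_6 = 2·-4 + -2·4 + -1·5 = -21
  a_7 = 2·-21 + -2·-4 + -1·4 = -38
  a_8 = 2·-38 + -2·-21 + -1·-4 = -30
  a_9 = 2·-30 + -2·-38 + -1·-21 = 37
  a_10 = 2·37 + -2·-30 + -1·-38 = 172
  a_11 = 2·172 + -2·37 + -1·-30 = 300
  a_12 = 2·300 + -2·172 + -1·37 = 219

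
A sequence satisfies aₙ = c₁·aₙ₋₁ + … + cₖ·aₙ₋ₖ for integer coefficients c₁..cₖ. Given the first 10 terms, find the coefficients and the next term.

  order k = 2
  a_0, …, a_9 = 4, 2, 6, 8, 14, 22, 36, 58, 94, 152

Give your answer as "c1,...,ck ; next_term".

  a_2 = 1·2 + 1·4 = 6
  a_3 = 1·6 + 1·2 = 8
  a_4 = 1·8 + 1·6 = 14
  a_5 = 1·14 + 1·8 = 22
  a_6 = 1·22 + 1·14 = 36
  a_7 = 1·36 + 1·22 = 58
  a_8 = 1·58 + 1·36 = 94
  a_9 = 1·94 + 1·58 = 152
  a_10 = 1·152 + 1·94 = 246

1,1 ; 246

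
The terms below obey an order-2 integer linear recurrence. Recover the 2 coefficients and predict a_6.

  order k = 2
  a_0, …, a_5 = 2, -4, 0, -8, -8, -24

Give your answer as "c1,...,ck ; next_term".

  a_2 = 1·-4 + 2·2 = 0
  a_3 = 1·0 + 2·-4 = -8
  a_4 = 1·-8 + 2·0 = -8
  a_5 = 1·-8 + 2·-8 = -24
  a_6 = 1·-24 + 2·-8 = -40

1,2 ; -40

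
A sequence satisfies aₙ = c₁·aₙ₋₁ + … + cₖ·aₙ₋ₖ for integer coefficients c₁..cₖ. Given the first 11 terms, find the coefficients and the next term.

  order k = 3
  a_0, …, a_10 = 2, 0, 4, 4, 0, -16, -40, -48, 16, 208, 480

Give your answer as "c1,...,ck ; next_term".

  a_3 = 2·4 + -2·0 + -2·2 = 4
  a_4 = 2·4 + -2·4 + -2·0 = 0
  a_5 = 2·0 + -2·4 + -2·4 = -16
  a_6 = 2·-16 + -2·0 + -2·4 = -40
  a_7 = 2·-40 + -2·-16 + -2·0 = -48
  a_8 = 2·-48 + -2·-40 + -2·-16 = 16
  a_9 = 2·16 + -2·-48 + -2·-40 = 208
  a_10 = 2·208 + -2·16 + -2·-48 = 480
  a_11 = 2·480 + -2·208 + -2·16 = 512

2,-2,-2 ; 512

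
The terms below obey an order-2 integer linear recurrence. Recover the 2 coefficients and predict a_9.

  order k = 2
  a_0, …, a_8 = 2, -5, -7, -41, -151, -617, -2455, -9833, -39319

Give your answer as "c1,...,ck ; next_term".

  a_2 = 3·-5 + 4·2 = -7
  a_3 = 3·-7 + 4·-5 = -41
  a_4 = 3·-41 + 4·-7 = -151
  a_5 = 3·-151 + 4·-41 = -617
  a_6 = 3·-617 + 4·-151 = -2455
  a_7 = 3·-2455 + 4·-617 = -9833
  a_8 = 3·-9833 + 4·-2455 = -39319
  a_9 = 3·-39319 + 4·-9833 = -157289

3,4 ; -157289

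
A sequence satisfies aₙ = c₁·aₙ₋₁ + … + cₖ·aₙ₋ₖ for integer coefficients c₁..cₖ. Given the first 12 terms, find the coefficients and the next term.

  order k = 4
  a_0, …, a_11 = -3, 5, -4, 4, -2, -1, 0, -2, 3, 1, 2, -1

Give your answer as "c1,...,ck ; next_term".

  a_4 = 0·4 + 0·-4 + -1·5 + -1·-3 = -2
  a_5 = 0·-2 + 0·4 + -1·-4 + -1·5 = -1
  a_6 = 0·-1 + 0·-2 + -1·4 + -1·-4 = 0
  a_7 = 0·0 + 0·-1 + -1·-2 + -1·4 = -2
  a_8 = 0·-2 + 0·0 + -1·-1 + -1·-2 = 3
  a_9 = 0·3 + 0·-2 + -1·0 + -1·-1 = 1
  a_10 = 0·1 + 0·3 + -1·-2 + -1·0 = 2
  a_11 = 0·2 + 0·1 + -1·3 + -1·-2 = -1
  a_12 = 0·-1 + 0·2 + -1·1 + -1·3 = -4

0,0,-1,-1 ; -4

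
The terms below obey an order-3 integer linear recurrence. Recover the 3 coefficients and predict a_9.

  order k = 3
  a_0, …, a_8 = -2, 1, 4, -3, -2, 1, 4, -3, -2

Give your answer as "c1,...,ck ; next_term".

  a_3 = -1·4 + -1·1 + -1·-2 = -3
  a_4 = -1·-3 + -1·4 + -1·1 = -2
  a_5 = -1·-2 + -1·-3 + -1·4 = 1
  a_6 = -1·1 + -1·-2 + -1·-3 = 4
  a_7 = -1·4 + -1·1 + -1·-2 = -3
  a_8 = -1·-3 + -1·4 + -1·1 = -2
  a_9 = -1·-2 + -1·-3 + -1·4 = 1

-1,-1,-1 ; 1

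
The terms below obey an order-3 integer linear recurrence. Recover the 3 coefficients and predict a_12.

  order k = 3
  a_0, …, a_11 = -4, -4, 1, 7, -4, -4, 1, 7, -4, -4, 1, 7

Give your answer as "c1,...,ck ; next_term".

-1,-1,-1 ; -4

  a_3 = -1·1 + -1·-4 + -1·-4 = 7
  a_4 = -1·7 + -1·1 + -1·-4 = -4
  a_5 = -1·-4 + -1·7 + -1·1 = -4
  a_6 = -1·-4 + -1·-4 + -1·7 = 1
  a_7 = -1·1 + -1·-4 + -1·-4 = 7
  a_8 = -1·7 + -1·1 + -1·-4 = -4
  a_9 = -1·-4 + -1·7 + -1·1 = -4
  a_10 = -1·-4 + -1·-4 + -1·7 = 1
  a_11 = -1·1 + -1·-4 + -1·-4 = 7
  a_12 = -1·7 + -1·1 + -1·-4 = -4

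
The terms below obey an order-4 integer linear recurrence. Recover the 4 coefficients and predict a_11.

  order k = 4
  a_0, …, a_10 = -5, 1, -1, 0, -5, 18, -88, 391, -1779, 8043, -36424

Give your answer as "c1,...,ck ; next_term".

-4,3,3,1 ; 164879

  a_4 = -4·0 + 3·-1 + 3·1 + 1·-5 = -5
  a_5 = -4·-5 + 3·0 + 3·-1 + 1·1 = 18
  a_6 = -4·18 + 3·-5 + 3·0 + 1·-1 = -88
  a_7 = -4·-88 + 3·18 + 3·-5 + 1·0 = 391
  a_8 = -4·391 + 3·-88 + 3·18 + 1·-5 = -1779
  a_9 = -4·-1779 + 3·391 + 3·-88 + 1·18 = 8043
  a_10 = -4·8043 + 3·-1779 + 3·391 + 1·-88 = -36424
  a_11 = -4·-36424 + 3·8043 + 3·-1779 + 1·391 = 164879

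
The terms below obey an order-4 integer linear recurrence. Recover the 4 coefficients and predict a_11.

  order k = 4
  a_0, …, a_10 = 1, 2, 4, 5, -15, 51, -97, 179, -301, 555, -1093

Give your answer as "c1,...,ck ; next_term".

  a_4 = -3·5 + -2·4 + 2·2 + 4·1 = -15
  a_5 = -3·-15 + -2·5 + 2·4 + 4·2 = 51
  a_6 = -3·51 + -2·-15 + 2·5 + 4·4 = -97
  a_7 = -3·-97 + -2·51 + 2·-15 + 4·5 = 179
  a_8 = -3·179 + -2·-97 + 2·51 + 4·-15 = -301
  a_9 = -3·-301 + -2·179 + 2·-97 + 4·51 = 555
  a_10 = -3·555 + -2·-301 + 2·179 + 4·-97 = -1093
  a_11 = -3·-1093 + -2·555 + 2·-301 + 4·179 = 2283

-3,-2,2,4 ; 2283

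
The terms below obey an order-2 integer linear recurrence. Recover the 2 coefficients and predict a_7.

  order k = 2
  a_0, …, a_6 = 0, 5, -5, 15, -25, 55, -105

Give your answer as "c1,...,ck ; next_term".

  a_2 = -1·5 + 2·0 = -5
  a_3 = -1·-5 + 2·5 = 15
  a_4 = -1·15 + 2·-5 = -25
  a_5 = -1·-25 + 2·15 = 55
  a_6 = -1·55 + 2·-25 = -105
  a_7 = -1·-105 + 2·55 = 215

-1,2 ; 215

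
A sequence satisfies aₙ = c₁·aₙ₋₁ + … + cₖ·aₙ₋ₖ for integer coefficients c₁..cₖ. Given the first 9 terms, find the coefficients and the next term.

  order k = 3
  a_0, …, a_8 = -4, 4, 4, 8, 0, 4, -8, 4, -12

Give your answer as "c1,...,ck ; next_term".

0,1,-1 ; 12

  a_3 = 0·4 + 1·4 + -1·-4 = 8
  a_4 = 0·8 + 1·4 + -1·4 = 0
  a_5 = 0·0 + 1·8 + -1·4 = 4
  a_6 = 0·4 + 1·0 + -1·8 = -8
  a_7 = 0·-8 + 1·4 + -1·0 = 4
  a_8 = 0·4 + 1·-8 + -1·4 = -12
  a_9 = 0·-12 + 1·4 + -1·-8 = 12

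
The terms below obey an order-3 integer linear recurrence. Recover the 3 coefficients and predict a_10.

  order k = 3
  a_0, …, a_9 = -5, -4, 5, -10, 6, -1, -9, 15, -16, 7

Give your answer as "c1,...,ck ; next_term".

-1,0,1 ; 8

  a_3 = -1·5 + 0·-4 + 1·-5 = -10
  a_4 = -1·-10 + 0·5 + 1·-4 = 6
  a_5 = -1·6 + 0·-10 + 1·5 = -1
  a_6 = -1·-1 + 0·6 + 1·-10 = -9
  a_7 = -1·-9 + 0·-1 + 1·6 = 15
  a_8 = -1·15 + 0·-9 + 1·-1 = -16
  a_9 = -1·-16 + 0·15 + 1·-9 = 7
  a_10 = -1·7 + 0·-16 + 1·15 = 8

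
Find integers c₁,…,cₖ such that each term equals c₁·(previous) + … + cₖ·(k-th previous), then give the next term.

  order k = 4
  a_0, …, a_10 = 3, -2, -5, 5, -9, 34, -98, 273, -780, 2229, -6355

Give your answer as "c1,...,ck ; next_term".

  a_4 = -3·5 + -1·-5 + -2·-2 + -1·3 = -9
  a_5 = -3·-9 + -1·5 + -2·-5 + -1·-2 = 34
  a_6 = -3·34 + -1·-9 + -2·5 + -1·-5 = -98
  a_7 = -3·-98 + -1·34 + -2·-9 + -1·5 = 273
  a_8 = -3·273 + -1·-98 + -2·34 + -1·-9 = -780
  a_9 = -3·-780 + -1·273 + -2·-98 + -1·34 = 2229
  a_10 = -3·2229 + -1·-780 + -2·273 + -1·-98 = -6355
  a_11 = -3·-6355 + -1·2229 + -2·-780 + -1·273 = 18123

-3,-1,-2,-1 ; 18123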